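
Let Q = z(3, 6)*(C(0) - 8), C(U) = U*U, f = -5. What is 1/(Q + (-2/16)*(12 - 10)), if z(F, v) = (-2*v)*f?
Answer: -4/1921 ≈ -0.0020822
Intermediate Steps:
z(F, v) = 10*v (z(F, v) = -2*v*(-5) = 10*v)
C(U) = U²
Q = -480 (Q = (10*6)*(0² - 8) = 60*(0 - 8) = 60*(-8) = -480)
1/(Q + (-2/16)*(12 - 10)) = 1/(-480 + (-2/16)*(12 - 10)) = 1/(-480 - 2*1/16*2) = 1/(-480 - ⅛*2) = 1/(-480 - ¼) = 1/(-1921/4) = -4/1921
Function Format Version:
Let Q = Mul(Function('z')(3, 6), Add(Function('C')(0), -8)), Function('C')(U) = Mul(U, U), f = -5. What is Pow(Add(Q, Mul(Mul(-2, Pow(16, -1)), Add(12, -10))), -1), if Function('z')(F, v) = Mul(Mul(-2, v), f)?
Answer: Rational(-4, 1921) ≈ -0.0020822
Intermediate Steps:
Function('z')(F, v) = Mul(10, v) (Function('z')(F, v) = Mul(Mul(-2, v), -5) = Mul(10, v))
Function('C')(U) = Pow(U, 2)
Q = -480 (Q = Mul(Mul(10, 6), Add(Pow(0, 2), -8)) = Mul(60, Add(0, -8)) = Mul(60, -8) = -480)
Pow(Add(Q, Mul(Mul(-2, Pow(16, -1)), Add(12, -10))), -1) = Pow(Add(-480, Mul(Mul(-2, Pow(16, -1)), Add(12, -10))), -1) = Pow(Add(-480, Mul(Mul(-2, Rational(1, 16)), 2)), -1) = Pow(Add(-480, Mul(Rational(-1, 8), 2)), -1) = Pow(Add(-480, Rational(-1, 4)), -1) = Pow(Rational(-1921, 4), -1) = Rational(-4, 1921)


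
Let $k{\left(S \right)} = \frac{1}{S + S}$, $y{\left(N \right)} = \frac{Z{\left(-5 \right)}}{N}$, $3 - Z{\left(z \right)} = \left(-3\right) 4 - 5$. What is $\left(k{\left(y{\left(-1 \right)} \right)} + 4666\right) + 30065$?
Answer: $\frac{1389239}{40} \approx 34731.0$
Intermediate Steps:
$Z{\left(z \right)} = 20$ ($Z{\left(z \right)} = 3 - \left(\left(-3\right) 4 - 5\right) = 3 - \left(-12 - 5\right) = 3 - -17 = 3 + 17 = 20$)
$y{\left(N \right)} = \frac{20}{N}$
$k{\left(S \right)} = \frac{1}{2 S}$
$\left(k{\left(y{\left(-1 \right)} \right)} + 4666\right) + 30065 = \left(\frac{1}{2 \frac{20}{-1}} + 4666\right) + 30065 = \left(\frac{1}{2 \cdot 20 \left(-1\right)} + 4666\right) + 30065 = \left(\frac{1}{2 \left(-20\right)} + 4666\right) + 30065 = \left(\frac{1}{2} \left(- \frac{1}{20}\right) + 4666\right) + 30065 = \left(- \frac{1}{40} + 4666\right) + 30065 = \frac{186639}{40} + 30065 = \frac{1389239}{40}$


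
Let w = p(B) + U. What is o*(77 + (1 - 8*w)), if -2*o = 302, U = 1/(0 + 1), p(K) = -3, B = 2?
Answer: -14194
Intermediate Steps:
U = 1 (U = 1/1 = 1)
w = -2 (w = -3 + 1 = -2)
o = -151 (o = -1/2*302 = -151)
o*(77 + (1 - 8*w)) = -151*(77 + (1 - 8*(-2))) = -151*(77 + (1 + 16)) = -151*(77 + 17) = -151*94 = -14194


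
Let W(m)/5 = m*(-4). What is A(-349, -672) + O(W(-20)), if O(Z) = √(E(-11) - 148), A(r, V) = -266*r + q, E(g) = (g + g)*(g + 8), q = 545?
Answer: 93379 + I*√82 ≈ 93379.0 + 9.0554*I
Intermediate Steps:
W(m) = -20*m (W(m) = 5*(m*(-4)) = 5*(-4*m) = -20*m)
E(g) = 2*g*(8 + g) (E(g) = (2*g)*(8 + g) = 2*g*(8 + g))
A(r, V) = 545 - 266*r (A(r, V) = -266*r + 545 = 545 - 266*r)
O(Z) = I*√82 (O(Z) = √(2*(-11)*(8 - 11) - 148) = √(2*(-11)*(-3) - 148) = √(66 - 148) = √(-82) = I*√82)
A(-349, -672) + O(W(-20)) = (545 - 266*(-349)) + I*√82 = (545 + 92834) + I*√82 = 93379 + I*√82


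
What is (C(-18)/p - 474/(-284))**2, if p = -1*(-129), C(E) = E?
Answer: 87216921/37283236 ≈ 2.3393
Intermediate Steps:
p = 129
(C(-18)/p - 474/(-284))**2 = (-18/129 - 474/(-284))**2 = (-18*1/129 - 474*(-1/284))**2 = (-6/43 + 237/142)**2 = (9339/6106)**2 = 87216921/37283236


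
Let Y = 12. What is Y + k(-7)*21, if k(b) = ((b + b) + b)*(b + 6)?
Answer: 453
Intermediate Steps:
k(b) = 3*b*(6 + b) (k(b) = (2*b + b)*(6 + b) = (3*b)*(6 + b) = 3*b*(6 + b))
Y + k(-7)*21 = 12 + (3*(-7)*(6 - 7))*21 = 12 + (3*(-7)*(-1))*21 = 12 + 21*21 = 12 + 441 = 453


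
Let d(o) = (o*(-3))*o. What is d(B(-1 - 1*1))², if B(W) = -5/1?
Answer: 5625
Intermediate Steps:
B(W) = -5 (B(W) = -5*1 = -5)
d(o) = -3*o² (d(o) = (-3*o)*o = -3*o²)
d(B(-1 - 1*1))² = (-3*(-5)²)² = (-3*25)² = (-75)² = 5625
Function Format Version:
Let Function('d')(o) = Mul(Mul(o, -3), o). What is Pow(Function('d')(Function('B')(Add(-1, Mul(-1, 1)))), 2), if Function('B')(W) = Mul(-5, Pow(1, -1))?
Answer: 5625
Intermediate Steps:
Function('B')(W) = -5 (Function('B')(W) = Mul(-5, 1) = -5)
Function('d')(o) = Mul(-3, Pow(o, 2)) (Function('d')(o) = Mul(Mul(-3, o), o) = Mul(-3, Pow(o, 2)))
Pow(Function('d')(Function('B')(Add(-1, Mul(-1, 1)))), 2) = Pow(Mul(-3, Pow(-5, 2)), 2) = Pow(Mul(-3, 25), 2) = Pow(-75, 2) = 5625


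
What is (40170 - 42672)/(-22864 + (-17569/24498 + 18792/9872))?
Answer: 9454598883/86394377249 ≈ 0.10944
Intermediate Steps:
(40170 - 42672)/(-22864 + (-17569/24498 + 18792/9872)) = -2502/(-22864 + (-17569*1/24498 + 18792*(1/9872))) = -2502/(-22864 + (-17569/24498 + 2349/1234)) = -2502/(-22864 + 8966414/7557633) = -2502/(-172788754498/7557633) = -2502*(-7557633/172788754498) = 9454598883/86394377249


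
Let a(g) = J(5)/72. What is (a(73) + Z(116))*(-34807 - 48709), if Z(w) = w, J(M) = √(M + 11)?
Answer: -87232462/9 ≈ -9.6925e+6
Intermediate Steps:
J(M) = √(11 + M)
a(g) = 1/18 (a(g) = √(11 + 5)/72 = √16*(1/72) = 4*(1/72) = 1/18)
(a(73) + Z(116))*(-34807 - 48709) = (1/18 + 116)*(-34807 - 48709) = (2089/18)*(-83516) = -87232462/9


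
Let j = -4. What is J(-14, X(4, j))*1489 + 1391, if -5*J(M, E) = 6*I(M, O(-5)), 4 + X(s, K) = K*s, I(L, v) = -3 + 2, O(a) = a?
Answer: 15889/5 ≈ 3177.8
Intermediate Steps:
I(L, v) = -1
X(s, K) = -4 + K*s
J(M, E) = 6/5 (J(M, E) = -6*(-1)/5 = -⅕*(-6) = 6/5)
J(-14, X(4, j))*1489 + 1391 = (6/5)*1489 + 1391 = 8934/5 + 1391 = 15889/5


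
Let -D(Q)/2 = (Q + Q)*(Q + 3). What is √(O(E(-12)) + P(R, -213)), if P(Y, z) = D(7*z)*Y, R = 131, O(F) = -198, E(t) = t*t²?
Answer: 3*I*√129172310 ≈ 34096.0*I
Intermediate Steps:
E(t) = t³
D(Q) = -4*Q*(3 + Q) (D(Q) = -2*(Q + Q)*(Q + 3) = -2*2*Q*(3 + Q) = -4*Q*(3 + Q))
P(Y, z) = -28*Y*z*(3 + 7*z) (P(Y, z) = (-4*7*z*(3 + 7*z))*Y = (-28*z*(3 + 7*z))*Y = -28*Y*z*(3 + 7*z))
√(O(E(-12)) + P(R, -213)) = √(-198 - 28*131*(-213)*(3 + 7*(-213))) = √(-198 - 28*131*(-213)*(3 - 1491)) = √(-198 - 28*131*(-213)*(-1488)) = √(-198 - 1162550592) = √(-1162550790) = 3*I*√129172310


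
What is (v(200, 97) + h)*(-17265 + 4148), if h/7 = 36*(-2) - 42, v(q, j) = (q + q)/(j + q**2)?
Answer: 419704727702/40097 ≈ 1.0467e+7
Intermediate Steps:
v(q, j) = 2*q/(j + q**2) (v(q, j) = (2*q)/(j + q**2) = 2*q/(j + q**2))
h = -798 (h = 7*(36*(-2) - 42) = 7*(-72 - 42) = 7*(-114) = -798)
(v(200, 97) + h)*(-17265 + 4148) = (2*200/(97 + 200**2) - 798)*(-17265 + 4148) = (2*200/(97 + 40000) - 798)*(-13117) = (2*200/40097 - 798)*(-13117) = (2*200*(1/40097) - 798)*(-13117) = (400/40097 - 798)*(-13117) = -31997006/40097*(-13117) = 419704727702/40097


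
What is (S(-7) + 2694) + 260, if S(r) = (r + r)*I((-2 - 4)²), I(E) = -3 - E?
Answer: 3500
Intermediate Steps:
S(r) = -78*r (S(r) = (r + r)*(-3 - (-2 - 4)²) = (2*r)*(-3 - 1*(-6)²) = (2*r)*(-3 - 1*36) = (2*r)*(-3 - 36) = (2*r)*(-39) = -78*r)
(S(-7) + 2694) + 260 = (-78*(-7) + 2694) + 260 = (546 + 2694) + 260 = 3240 + 260 = 3500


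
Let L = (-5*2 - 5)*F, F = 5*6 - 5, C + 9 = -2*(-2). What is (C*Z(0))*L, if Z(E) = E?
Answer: 0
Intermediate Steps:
C = -5 (C = -9 - 2*(-2) = -9 + 4 = -5)
F = 25 (F = 30 - 5 = 25)
L = -375 (L = (-5*2 - 5)*25 = (-10 - 5)*25 = -15*25 = -375)
(C*Z(0))*L = -5*0*(-375) = 0*(-375) = 0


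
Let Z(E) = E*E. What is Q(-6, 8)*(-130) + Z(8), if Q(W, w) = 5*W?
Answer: 3964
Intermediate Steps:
Z(E) = E²
Q(-6, 8)*(-130) + Z(8) = (5*(-6))*(-130) + 8² = -30*(-130) + 64 = 3900 + 64 = 3964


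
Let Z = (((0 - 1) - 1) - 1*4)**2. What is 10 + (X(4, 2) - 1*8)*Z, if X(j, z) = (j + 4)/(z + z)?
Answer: -206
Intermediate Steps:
X(j, z) = (4 + j)/(2*z) (X(j, z) = (4 + j)/((2*z)) = (4 + j)*(1/(2*z)) = (4 + j)/(2*z))
Z = 36 (Z = ((-1 - 1) - 4)**2 = (-2 - 4)**2 = (-6)**2 = 36)
10 + (X(4, 2) - 1*8)*Z = 10 + ((1/2)*(4 + 4)/2 - 1*8)*36 = 10 + ((1/2)*(1/2)*8 - 8)*36 = 10 + (2 - 8)*36 = 10 - 6*36 = 10 - 216 = -206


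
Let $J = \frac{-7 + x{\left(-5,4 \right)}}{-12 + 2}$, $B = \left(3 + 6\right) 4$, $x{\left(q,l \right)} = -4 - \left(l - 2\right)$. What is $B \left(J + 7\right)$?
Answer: $\frac{1494}{5} \approx 298.8$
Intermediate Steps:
$x{\left(q,l \right)} = -2 - l$ ($x{\left(q,l \right)} = -4 - \left(-2 + l\right) = -2 - l$)
$B = 36$ ($B = 9 \cdot 4 = 36$)
$J = \frac{13}{10}$ ($J = \frac{-7 - 6}{-12 + 2} = \frac{-7 - 6}{-10} = \left(-7 - 6\right) \left(- \frac{1}{10}\right) = \left(-13\right) \left(- \frac{1}{10}\right) = \frac{13}{10} \approx 1.3$)
$B \left(J + 7\right) = 36 \left(\frac{13}{10} + 7\right) = 36 \cdot \frac{83}{10} = \frac{1494}{5}$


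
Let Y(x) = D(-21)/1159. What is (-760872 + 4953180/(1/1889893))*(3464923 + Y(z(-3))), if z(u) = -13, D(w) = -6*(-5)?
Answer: 37592249881930139719116/1159 ≈ 3.2435e+19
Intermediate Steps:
D(w) = 30
Y(x) = 30/1159
(-760872 + 4953180/(1/1889893))*(3464923 + Y(z(-3))) = (-760872 + 4953180/(1/1889893))*(3464923 + 30/1159) = (-760872 + 4953180/(1/1889893))*(4015845787/1159) = (-760872 + 4953180*1889893)*(4015845787/1159) = (-760872 + 9360980209740)*(4015845787/1159) = 9360979448868*(4015845787/1159) = 37592249881930139719116/1159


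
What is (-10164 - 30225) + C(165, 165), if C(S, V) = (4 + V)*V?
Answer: -12504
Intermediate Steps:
C(S, V) = V*(4 + V)
(-10164 - 30225) + C(165, 165) = (-10164 - 30225) + 165*(4 + 165) = -40389 + 165*169 = -40389 + 27885 = -12504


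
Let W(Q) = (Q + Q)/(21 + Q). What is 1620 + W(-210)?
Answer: 14600/9 ≈ 1622.2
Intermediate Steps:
W(Q) = 2*Q/(21 + Q) (W(Q) = (2*Q)/(21 + Q) = 2*Q/(21 + Q))
1620 + W(-210) = 1620 + 2*(-210)/(21 - 210) = 1620 + 2*(-210)/(-189) = 1620 + 2*(-210)*(-1/189) = 1620 + 20/9 = 14600/9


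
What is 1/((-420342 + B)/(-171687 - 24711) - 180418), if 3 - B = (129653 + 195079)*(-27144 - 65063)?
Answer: -65466/21791959183 ≈ -3.0041e-6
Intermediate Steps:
B = 29942563527 (B = 3 - (129653 + 195079)*(-27144 - 65063) = 3 - 324732*(-92207) = 3 - 1*(-29942563524) = 3 + 29942563524 = 29942563527)
1/((-420342 + B)/(-171687 - 24711) - 180418) = 1/((-420342 + 29942563527)/(-171687 - 24711) - 180418) = 1/(29942143185/(-196398) - 180418) = 1/(29942143185*(-1/196398) - 180418) = 1/(-9980714395/65466 - 180418) = 1/(-21791959183/65466) = -65466/21791959183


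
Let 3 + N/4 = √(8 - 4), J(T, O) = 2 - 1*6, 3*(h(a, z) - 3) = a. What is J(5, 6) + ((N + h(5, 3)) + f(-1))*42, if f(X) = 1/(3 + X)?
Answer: 45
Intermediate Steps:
h(a, z) = 3 + a/3
J(T, O) = -4 (J(T, O) = 2 - 6 = -4)
N = -4 (N = -12 + 4*√(8 - 4) = -12 + 4*√4 = -12 + 4*2 = -12 + 8 = -4)
J(5, 6) + ((N + h(5, 3)) + f(-1))*42 = -4 + ((-4 + (3 + (⅓)*5)) + 1/(3 - 1))*42 = -4 + ((-4 + (3 + 5/3)) + 1/2)*42 = -4 + ((-4 + 14/3) + ½)*42 = -4 + (⅔ + ½)*42 = -4 + (7/6)*42 = -4 + 49 = 45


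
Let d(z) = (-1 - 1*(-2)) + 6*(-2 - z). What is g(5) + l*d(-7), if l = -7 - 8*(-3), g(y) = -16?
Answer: 511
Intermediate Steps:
d(z) = -11 - 6*z (d(z) = (-1 + 2) + (-12 - 6*z) = 1 + (-12 - 6*z) = -11 - 6*z)
l = 17 (l = -7 + 24 = 17)
g(5) + l*d(-7) = -16 + 17*(-11 - 6*(-7)) = -16 + 17*(-11 + 42) = -16 + 17*31 = -16 + 527 = 511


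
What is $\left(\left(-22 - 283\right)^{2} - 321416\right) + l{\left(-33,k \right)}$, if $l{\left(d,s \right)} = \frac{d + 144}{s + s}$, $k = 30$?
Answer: $- \frac{4567783}{20} \approx -2.2839 \cdot 10^{5}$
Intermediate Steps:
$l{\left(d,s \right)} = \frac{144 + d}{2 s}$
$\left(\left(-22 - 283\right)^{2} - 321416\right) + l{\left(-33,k \right)} = \left(\left(-22 - 283\right)^{2} - 321416\right) + \frac{144 - 33}{2 \cdot 30} = \left(\left(-305\right)^{2} - 321416\right) + \frac{1}{2} \cdot \frac{1}{30} \cdot 111 = \left(93025 - 321416\right) + \frac{37}{20} = -228391 + \frac{37}{20} = - \frac{4567783}{20}$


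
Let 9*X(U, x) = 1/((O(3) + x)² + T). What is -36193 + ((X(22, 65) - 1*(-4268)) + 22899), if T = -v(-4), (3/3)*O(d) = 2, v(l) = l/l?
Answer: -364578191/40392 ≈ -9026.0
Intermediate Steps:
v(l) = 1
O(d) = 2
T = -1 (T = -1*1 = -1)
X(U, x) = 1/(9*(-1 + (2 + x)²)) (X(U, x) = 1/(9*((2 + x)² - 1)) = 1/(9*(-1 + (2 + x)²)))
-36193 + ((X(22, 65) - 1*(-4268)) + 22899) = -36193 + ((1/(9*(-1 + (2 + 65)²)) - 1*(-4268)) + 22899) = -36193 + ((1/(9*(-1 + 67²)) + 4268) + 22899) = -36193 + ((1/(9*(-1 + 4489)) + 4268) + 22899) = -36193 + (((⅑)/4488 + 4268) + 22899) = -36193 + (((⅑)*(1/4488) + 4268) + 22899) = -36193 + ((1/40392 + 4268) + 22899) = -36193 + (172393057/40392 + 22899) = -36193 + 1097329465/40392 = -364578191/40392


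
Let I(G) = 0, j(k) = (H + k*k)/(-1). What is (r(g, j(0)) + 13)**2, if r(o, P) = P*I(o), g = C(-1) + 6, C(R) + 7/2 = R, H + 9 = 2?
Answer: 169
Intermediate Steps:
H = -7 (H = -9 + 2 = -7)
C(R) = -7/2 + R
j(k) = 7 - k**2 (j(k) = (-7 + k*k)/(-1) = (-7 + k**2)*(-1) = 7 - k**2)
g = 3/2 (g = (-7/2 - 1) + 6 = -9/2 + 6 = 3/2 ≈ 1.5000)
r(o, P) = 0 (r(o, P) = P*0 = 0)
(r(g, j(0)) + 13)**2 = (0 + 13)**2 = 13**2 = 169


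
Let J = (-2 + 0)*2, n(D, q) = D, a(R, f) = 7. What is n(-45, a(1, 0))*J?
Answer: 180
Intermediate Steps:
J = -4 (J = -2*2 = -4)
n(-45, a(1, 0))*J = -45*(-4) = 180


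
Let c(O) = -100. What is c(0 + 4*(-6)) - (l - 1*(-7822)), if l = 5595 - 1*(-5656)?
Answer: -19173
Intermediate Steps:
l = 11251 (l = 5595 + 5656 = 11251)
c(0 + 4*(-6)) - (l - 1*(-7822)) = -100 - (11251 - 1*(-7822)) = -100 - (11251 + 7822) = -100 - 1*19073 = -100 - 19073 = -19173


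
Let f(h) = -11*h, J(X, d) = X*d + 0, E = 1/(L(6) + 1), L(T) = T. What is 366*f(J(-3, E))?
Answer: 12078/7 ≈ 1725.4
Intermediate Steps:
E = 1/7 (E = 1/(6 + 1) = 1/7 ≈ 0.14286)
J(X, d) = X*d
366*f(J(-3, E)) = 366*(-(-33)/7) = 366*(-11*(-3/7)) = 366*(33/7) = 12078/7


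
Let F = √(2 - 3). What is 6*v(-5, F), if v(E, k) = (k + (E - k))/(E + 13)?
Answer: -15/4 ≈ -3.7500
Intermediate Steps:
F = I (F = √(-1) = I ≈ 1.0*I)
v(E, k) = E/(13 + E)
6*v(-5, F) = 6*(-5/(13 - 5)) = 6*(-5/8) = -15/4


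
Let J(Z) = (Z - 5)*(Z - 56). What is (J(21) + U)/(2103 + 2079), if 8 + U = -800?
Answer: -228/697 ≈ -0.32712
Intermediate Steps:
U = -808 (U = -8 - 800 = -808)
J(Z) = (-56 + Z)*(-5 + Z) (J(Z) = (-5 + Z)*(-56 + Z) = (-56 + Z)*(-5 + Z))
(J(21) + U)/(2103 + 2079) = ((280 + 21**2 - 61*21) - 808)/(2103 + 2079) = ((280 + 441 - 1281) - 808)/4182 = (-560 - 808)*(1/4182) = -1368*1/4182 = -228/697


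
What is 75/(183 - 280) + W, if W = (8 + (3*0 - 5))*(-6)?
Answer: -1821/97 ≈ -18.773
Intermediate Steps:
W = -18 (W = (8 + (0 - 5))*(-6) = (8 - 5)*(-6) = 3*(-6) = -18)
75/(183 - 280) + W = 75/(183 - 280) - 18 = 75/(-97) - 18 = 75*(-1/97) - 18 = -75/97 - 18 = -1821/97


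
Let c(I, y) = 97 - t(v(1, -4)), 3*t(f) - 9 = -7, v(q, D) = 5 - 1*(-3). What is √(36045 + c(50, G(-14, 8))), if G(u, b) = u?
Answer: 2*√81318/3 ≈ 190.11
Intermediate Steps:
v(q, D) = 8 (v(q, D) = 5 + 3 = 8)
t(f) = ⅔ (t(f) = 3 + (⅓)*(-7) = 3 - 7/3 = ⅔)
c(I, y) = 289/3 (c(I, y) = 97 - 1*⅔ = 97 - ⅔ = 289/3)
√(36045 + c(50, G(-14, 8))) = √(36045 + 289/3) = √(108424/3) = 2*√81318/3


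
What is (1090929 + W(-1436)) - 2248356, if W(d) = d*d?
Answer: 904669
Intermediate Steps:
W(d) = d²
(1090929 + W(-1436)) - 2248356 = (1090929 + (-1436)²) - 2248356 = (1090929 + 2062096) - 2248356 = 3153025 - 2248356 = 904669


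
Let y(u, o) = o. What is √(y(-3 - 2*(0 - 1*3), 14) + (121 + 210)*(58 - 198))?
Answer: I*√46326 ≈ 215.23*I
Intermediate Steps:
√(y(-3 - 2*(0 - 1*3), 14) + (121 + 210)*(58 - 198)) = √(14 + (121 + 210)*(58 - 198)) = √(14 + 331*(-140)) = √(14 - 46340) = √(-46326) = I*√46326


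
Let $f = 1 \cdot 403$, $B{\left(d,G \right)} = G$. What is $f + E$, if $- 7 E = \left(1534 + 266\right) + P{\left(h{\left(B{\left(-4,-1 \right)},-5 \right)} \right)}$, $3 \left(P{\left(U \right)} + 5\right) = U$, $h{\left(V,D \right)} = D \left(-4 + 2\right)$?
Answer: $\frac{3068}{21} \approx 146.1$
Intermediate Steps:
$h{\left(V,D \right)} = - 2 D$ ($h{\left(V,D \right)} = D \left(-2\right) = - 2 D$)
$P{\left(U \right)} = -5 + \frac{U}{3}$
$E = - \frac{5395}{21}$ ($E = - \frac{\left(1534 + 266\right) - \left(5 - \frac{\left(-2\right) \left(-5\right)}{3}\right)}{7} = - \frac{1800 + \left(-5 + \frac{1}{3} \cdot 10\right)}{7} = - \frac{1800 + \left(-5 + \frac{10}{3}\right)}{7} = - \frac{1800 - \frac{5}{3}}{7} = \left(- \frac{1}{7}\right) \frac{5395}{3} = - \frac{5395}{21} \approx -256.9$)
$f = 403$
$f + E = 403 - \frac{5395}{21} = \frac{3068}{21}$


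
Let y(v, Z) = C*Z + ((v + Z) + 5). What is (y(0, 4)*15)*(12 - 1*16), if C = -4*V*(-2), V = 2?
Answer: -4380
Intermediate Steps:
C = 16 (C = -4*2*(-2) = -8*(-2) = 16)
y(v, Z) = 5 + v + 17*Z (y(v, Z) = 16*Z + ((v + Z) + 5) = 16*Z + ((Z + v) + 5) = 16*Z + (5 + Z + v) = 5 + v + 17*Z)
(y(0, 4)*15)*(12 - 1*16) = ((5 + 0 + 17*4)*15)*(12 - 1*16) = ((5 + 0 + 68)*15)*(12 - 16) = (73*15)*(-4) = 1095*(-4) = -4380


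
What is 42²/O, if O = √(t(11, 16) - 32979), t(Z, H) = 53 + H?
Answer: -294*I*√32910/5485 ≈ -9.7238*I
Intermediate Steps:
O = I*√32910 (O = √((53 + 16) - 32979) = √(69 - 32979) = √(-32910) = I*√32910 ≈ 181.41*I)
42²/O = 42²/((I*√32910)) = 1764*(-I*√32910/32910) = -294*I*√32910/5485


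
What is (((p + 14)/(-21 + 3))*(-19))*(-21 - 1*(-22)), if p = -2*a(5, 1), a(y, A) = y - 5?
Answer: 133/9 ≈ 14.778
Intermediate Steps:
a(y, A) = -5 + y
p = 0 (p = -2*(-5 + 5) = -2*0 = 0)
(((p + 14)/(-21 + 3))*(-19))*(-21 - 1*(-22)) = (((0 + 14)/(-21 + 3))*(-19))*(-21 - 1*(-22)) = ((14/(-18))*(-19))*(-21 + 22) = ((14*(-1/18))*(-19))*1 = -7/9*(-19)*1 = (133/9)*1 = 133/9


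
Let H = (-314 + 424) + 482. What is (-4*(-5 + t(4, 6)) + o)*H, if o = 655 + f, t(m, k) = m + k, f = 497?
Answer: 670144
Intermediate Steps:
t(m, k) = k + m
H = 592 (H = 110 + 482 = 592)
o = 1152 (o = 655 + 497 = 1152)
(-4*(-5 + t(4, 6)) + o)*H = (-4*(-5 + (6 + 4)) + 1152)*592 = (-4*(-5 + 10) + 1152)*592 = (-4*5 + 1152)*592 = (-20 + 1152)*592 = 1132*592 = 670144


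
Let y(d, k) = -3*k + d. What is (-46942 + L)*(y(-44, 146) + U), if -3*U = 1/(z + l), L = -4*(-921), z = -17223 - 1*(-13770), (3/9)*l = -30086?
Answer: 5861723090090/281133 ≈ 2.0850e+7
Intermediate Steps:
l = -90258 (l = 3*(-30086) = -90258)
z = -3453 (z = -17223 + 13770 = -3453)
L = 3684
U = 1/281133 (U = -1/(3*(-3453 - 90258)) = -⅓/(-93711) = -⅓*(-1/93711) = 1/281133 ≈ 3.5570e-6)
y(d, k) = d - 3*k
(-46942 + L)*(y(-44, 146) + U) = (-46942 + 3684)*((-44 - 3*146) + 1/281133) = -43258*((-44 - 438) + 1/281133) = -43258*(-482 + 1/281133) = -43258*(-135506105/281133) = 5861723090090/281133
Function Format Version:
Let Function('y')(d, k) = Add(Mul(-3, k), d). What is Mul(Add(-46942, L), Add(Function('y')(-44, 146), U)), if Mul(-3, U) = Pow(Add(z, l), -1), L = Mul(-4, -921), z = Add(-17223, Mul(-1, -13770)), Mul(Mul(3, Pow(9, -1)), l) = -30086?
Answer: Rational(5861723090090, 281133) ≈ 2.0850e+7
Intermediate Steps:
l = -90258 (l = Mul(3, -30086) = -90258)
z = -3453 (z = Add(-17223, 13770) = -3453)
L = 3684
U = Rational(1, 281133) (U = Mul(Rational(-1, 3), Pow(Add(-3453, -90258), -1)) = Mul(Rational(-1, 3), Pow(-93711, -1)) = Mul(Rational(-1, 3), Rational(-1, 93711)) = Rational(1, 281133) ≈ 3.5570e-6)
Function('y')(d, k) = Add(d, Mul(-3, k))
Mul(Add(-46942, L), Add(Function('y')(-44, 146), U)) = Mul(Add(-46942, 3684), Add(Add(-44, Mul(-3, 146)), Rational(1, 281133))) = Mul(-43258, Add(Add(-44, -438), Rational(1, 281133))) = Mul(-43258, Add(-482, Rational(1, 281133))) = Mul(-43258, Rational(-135506105, 281133)) = Rational(5861723090090, 281133)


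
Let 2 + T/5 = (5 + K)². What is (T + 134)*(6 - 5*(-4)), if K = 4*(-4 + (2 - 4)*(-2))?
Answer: 6474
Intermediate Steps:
K = 0 (K = 4*(-4 - 2*(-2)) = 4*(-4 + 4) = 4*0 = 0)
T = 115 (T = -10 + 5*(5 + 0)² = -10 + 5*5² = -10 + 5*25 = -10 + 125 = 115)
(T + 134)*(6 - 5*(-4)) = (115 + 134)*(6 - 5*(-4)) = 249*(6 + 20) = 249*26 = 6474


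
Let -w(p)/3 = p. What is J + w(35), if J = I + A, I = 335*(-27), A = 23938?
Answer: 14788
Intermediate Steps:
w(p) = -3*p
I = -9045
J = 14893 (J = -9045 + 23938 = 14893)
J + w(35) = 14893 - 3*35 = 14893 - 105 = 14788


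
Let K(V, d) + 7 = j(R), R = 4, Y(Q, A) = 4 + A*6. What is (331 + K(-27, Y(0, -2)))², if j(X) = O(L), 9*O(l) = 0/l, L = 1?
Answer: 104976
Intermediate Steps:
Y(Q, A) = 4 + 6*A
O(l) = 0 (O(l) = (0/l)/9 = (⅑)*0 = 0)
j(X) = 0
K(V, d) = -7 (K(V, d) = -7 + 0 = -7)
(331 + K(-27, Y(0, -2)))² = (331 - 7)² = 324² = 104976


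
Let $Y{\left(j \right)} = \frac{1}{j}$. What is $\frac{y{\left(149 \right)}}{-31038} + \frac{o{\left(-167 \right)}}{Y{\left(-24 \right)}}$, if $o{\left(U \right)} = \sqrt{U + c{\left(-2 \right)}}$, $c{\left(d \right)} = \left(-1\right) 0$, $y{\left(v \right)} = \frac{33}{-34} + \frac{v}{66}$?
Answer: $- \frac{361}{8706159} - 24 i \sqrt{167} \approx -4.1465 \cdot 10^{-5} - 310.15 i$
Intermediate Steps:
$y{\left(v \right)} = - \frac{33}{34} + \frac{v}{66}$ ($y{\left(v \right)} = 33 \left(- \frac{1}{34}\right) + v \frac{1}{66} = - \frac{33}{34} + \frac{v}{66}$)
$c{\left(d \right)} = 0$
$o{\left(U \right)} = \sqrt{U}$ ($o{\left(U \right)} = \sqrt{U + 0} = \sqrt{U}$)
$\frac{y{\left(149 \right)}}{-31038} + \frac{o{\left(-167 \right)}}{Y{\left(-24 \right)}} = \frac{- \frac{33}{34} + \frac{1}{66} \cdot 149}{-31038} + \frac{\sqrt{-167}}{\frac{1}{-24}} = \left(- \frac{33}{34} + \frac{149}{66}\right) \left(- \frac{1}{31038}\right) + \frac{i \sqrt{167}}{- \frac{1}{24}} = \frac{722}{561} \left(- \frac{1}{31038}\right) + i \sqrt{167} \left(-24\right) = - \frac{361}{8706159} - 24 i \sqrt{167}$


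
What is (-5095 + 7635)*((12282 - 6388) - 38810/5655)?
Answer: 16912214080/1131 ≈ 1.4953e+7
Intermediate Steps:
(-5095 + 7635)*((12282 - 6388) - 38810/5655) = 2540*(5894 - 38810*1/5655) = 2540*(5894 - 7762/1131) = 2540*(6658352/1131) = 16912214080/1131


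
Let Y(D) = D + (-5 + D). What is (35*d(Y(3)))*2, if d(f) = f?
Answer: 70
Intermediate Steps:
Y(D) = -5 + 2*D
(35*d(Y(3)))*2 = (35*(-5 + 2*3))*2 = (35*(-5 + 6))*2 = (35*1)*2 = 35*2 = 70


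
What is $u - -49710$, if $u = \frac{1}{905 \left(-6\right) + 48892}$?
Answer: $\frac{2160496021}{43462} \approx 49710.0$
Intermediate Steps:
$u = \frac{1}{43462}$ ($u = \frac{1}{-5430 + 48892} = \frac{1}{43462} \approx 2.3009 \cdot 10^{-5}$)
$u - -49710 = \frac{1}{43462} - -49710 = \frac{1}{43462} + 49710 = \frac{2160496021}{43462}$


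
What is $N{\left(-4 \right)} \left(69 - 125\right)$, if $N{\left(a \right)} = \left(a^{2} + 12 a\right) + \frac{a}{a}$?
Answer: $1736$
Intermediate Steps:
$N{\left(a \right)} = 1 + a^{2} + 12 a$ ($N{\left(a \right)} = \left(a^{2} + 12 a\right) + 1 = 1 + a^{2} + 12 a$)
$N{\left(-4 \right)} \left(69 - 125\right) = \left(1 + \left(-4\right)^{2} + 12 \left(-4\right)\right) \left(69 - 125\right) = \left(1 + 16 - 48\right) \left(-56\right) = \left(-31\right) \left(-56\right) = 1736$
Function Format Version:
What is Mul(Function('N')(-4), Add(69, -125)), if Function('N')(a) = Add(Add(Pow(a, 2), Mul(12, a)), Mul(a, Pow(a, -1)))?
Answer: 1736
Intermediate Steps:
Function('N')(a) = Add(1, Pow(a, 2), Mul(12, a)) (Function('N')(a) = Add(Add(Pow(a, 2), Mul(12, a)), 1) = Add(1, Pow(a, 2), Mul(12, a)))
Mul(Function('N')(-4), Add(69, -125)) = Mul(Add(1, Pow(-4, 2), Mul(12, -4)), Add(69, -125)) = Mul(Add(1, 16, -48), -56) = Mul(-31, -56) = 1736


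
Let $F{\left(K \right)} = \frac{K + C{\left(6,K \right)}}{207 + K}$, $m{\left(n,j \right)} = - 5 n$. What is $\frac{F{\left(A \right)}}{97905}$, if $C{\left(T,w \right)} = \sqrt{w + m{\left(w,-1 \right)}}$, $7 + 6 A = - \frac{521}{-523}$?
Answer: $- \frac{314}{6328833753} + \frac{2 \sqrt{2463330}}{31644168765} \approx 4.9583 \cdot 10^{-8}$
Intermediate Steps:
$A = - \frac{1570}{1569}$ ($A = - \frac{7}{6} + \frac{\left(-521\right) \frac{1}{-523}}{6} = - \frac{7}{6} + \frac{\left(-521\right) \left(- \frac{1}{523}\right)}{6} = - \frac{7}{6} + \frac{1}{6} \cdot \frac{521}{523} = - \frac{7}{6} + \frac{521}{3138} = - \frac{1570}{1569} \approx -1.0006$)
$C{\left(T,w \right)} = 2 \sqrt{- w}$ ($C{\left(T,w \right)} = \sqrt{w - 5 w} = \sqrt{- 4 w} = 2 \sqrt{- w}$)
$F{\left(K \right)} = \frac{K + 2 \sqrt{- K}}{207 + K}$
$\frac{F{\left(A \right)}}{97905} = \frac{\frac{1}{207 - \frac{1570}{1569}} \left(- \frac{1570}{1569} + 2 \sqrt{\left(-1\right) \left(- \frac{1570}{1569}\right)}\right)}{97905} = \frac{- \frac{1570}{1569} + 2 \sqrt{\frac{1570}{1569}}}{\frac{323213}{1569}} \cdot \frac{1}{97905} = \frac{1569 \left(- \frac{1570}{1569} + 2 \frac{\sqrt{2463330}}{1569}\right)}{323213} \cdot \frac{1}{97905} = \frac{1569 \left(- \frac{1570}{1569} + \frac{2 \sqrt{2463330}}{1569}\right)}{323213} \cdot \frac{1}{97905} = \left(- \frac{1570}{323213} + \frac{2 \sqrt{2463330}}{323213}\right) \frac{1}{97905} = - \frac{314}{6328833753} + \frac{2 \sqrt{2463330}}{31644168765}$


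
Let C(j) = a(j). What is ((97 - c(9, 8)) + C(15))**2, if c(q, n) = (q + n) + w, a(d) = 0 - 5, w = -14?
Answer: 7921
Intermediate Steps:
a(d) = -5
C(j) = -5
c(q, n) = -14 + n + q (c(q, n) = (q + n) - 14 = (n + q) - 14 = -14 + n + q)
((97 - c(9, 8)) + C(15))**2 = ((97 - (-14 + 8 + 9)) - 5)**2 = ((97 - 1*3) - 5)**2 = ((97 - 3) - 5)**2 = (94 - 5)**2 = 89**2 = 7921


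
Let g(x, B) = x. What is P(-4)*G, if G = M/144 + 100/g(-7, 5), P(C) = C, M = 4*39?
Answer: 1109/21 ≈ 52.810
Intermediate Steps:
M = 156
G = -1109/84 (G = 156/144 + 100/(-7) = 156*(1/144) + 100*(-1/7) = 13/12 - 100/7 = -1109/84 ≈ -13.202)
P(-4)*G = -4*(-1109/84) = 1109/21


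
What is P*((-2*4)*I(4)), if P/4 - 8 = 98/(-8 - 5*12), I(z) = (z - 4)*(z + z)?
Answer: 0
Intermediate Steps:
I(z) = 2*z*(-4 + z) (I(z) = (-4 + z)*(2*z) = 2*z*(-4 + z))
P = 446/17 (P = 32 + 4*(98/(-8 - 5*12)) = 32 + 4*(98/(-8 - 60)) = 32 + 4*(98/(-68)) = 32 + 4*(98*(-1/68)) = 32 + 4*(-49/34) = 32 - 98/17 = 446/17 ≈ 26.235)
P*((-2*4)*I(4)) = 446*((-2*4)*(2*4*(-4 + 4)))/17 = 446*(-16*4*0)/17 = 446*(-8*0)/17 = (446/17)*0 = 0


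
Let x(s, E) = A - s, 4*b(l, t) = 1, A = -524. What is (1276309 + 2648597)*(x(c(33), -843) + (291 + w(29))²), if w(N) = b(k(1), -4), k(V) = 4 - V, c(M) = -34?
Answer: 2648104641405/8 ≈ 3.3101e+11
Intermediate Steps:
b(l, t) = ¼ (b(l, t) = (¼)*1 = ¼)
x(s, E) = -524 - s
w(N) = ¼
(1276309 + 2648597)*(x(c(33), -843) + (291 + w(29))²) = (1276309 + 2648597)*((-524 - 1*(-34)) + (291 + ¼)²) = 3924906*((-524 + 34) + (1165/4)²) = 3924906*(-490 + 1357225/16) = 3924906*(1349385/16) = 2648104641405/8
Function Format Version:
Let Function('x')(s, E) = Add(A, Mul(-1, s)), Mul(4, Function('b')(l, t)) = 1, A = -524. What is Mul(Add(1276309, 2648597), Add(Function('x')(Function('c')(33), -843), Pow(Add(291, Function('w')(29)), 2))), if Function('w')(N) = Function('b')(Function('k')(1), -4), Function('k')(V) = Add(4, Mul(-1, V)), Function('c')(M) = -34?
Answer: Rational(2648104641405, 8) ≈ 3.3101e+11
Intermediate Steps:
Function('b')(l, t) = Rational(1, 4) (Function('b')(l, t) = Mul(Rational(1, 4), 1) = Rational(1, 4))
Function('x')(s, E) = Add(-524, Mul(-1, s))
Function('w')(N) = Rational(1, 4)
Mul(Add(1276309, 2648597), Add(Function('x')(Function('c')(33), -843), Pow(Add(291, Function('w')(29)), 2))) = Mul(Add(1276309, 2648597), Add(Add(-524, Mul(-1, -34)), Pow(Add(291, Rational(1, 4)), 2))) = Mul(3924906, Add(Add(-524, 34), Pow(Rational(1165, 4), 2))) = Mul(3924906, Add(-490, Rational(1357225, 16))) = Mul(3924906, Rational(1349385, 16)) = Rational(2648104641405, 8)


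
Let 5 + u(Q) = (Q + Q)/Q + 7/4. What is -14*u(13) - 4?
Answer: 27/2 ≈ 13.500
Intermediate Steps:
u(Q) = -5/4 (u(Q) = -5 + ((Q + Q)/Q + 7/4) = -5 + ((2*Q)/Q + 7*(1/4)) = -5 + (2 + 7/4) = -5 + 15/4 = -5/4)
-14*u(13) - 4 = -14*(-5/4) - 4 = 35/2 - 4 = 27/2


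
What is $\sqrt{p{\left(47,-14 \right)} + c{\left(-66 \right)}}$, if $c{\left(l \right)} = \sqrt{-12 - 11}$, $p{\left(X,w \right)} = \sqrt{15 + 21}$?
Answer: $\sqrt{6 + i \sqrt{23}} \approx 2.6154 + 0.91683 i$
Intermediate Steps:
$p{\left(X,w \right)} = 6$ ($p{\left(X,w \right)} = \sqrt{36} = 6$)
$c{\left(l \right)} = i \sqrt{23}$ ($c{\left(l \right)} = \sqrt{-23} = i \sqrt{23}$)
$\sqrt{p{\left(47,-14 \right)} + c{\left(-66 \right)}} = \sqrt{6 + i \sqrt{23}}$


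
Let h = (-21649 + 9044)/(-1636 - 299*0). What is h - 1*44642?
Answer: -73021707/1636 ≈ -44634.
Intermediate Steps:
h = 12605/1636 (h = -12605/(-1636 + 0) = -12605/(-1636) = -12605*(-1/1636) = 12605/1636 ≈ 7.7048)
h - 1*44642 = 12605/1636 - 1*44642 = 12605/1636 - 44642 = -73021707/1636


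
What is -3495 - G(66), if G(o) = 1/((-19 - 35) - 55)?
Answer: -380954/109 ≈ -3495.0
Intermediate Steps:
G(o) = -1/109 (G(o) = 1/(-54 - 55) = 1/(-109) = -1/109)
-3495 - G(66) = -3495 - 1*(-1/109) = -3495 + 1/109 = -380954/109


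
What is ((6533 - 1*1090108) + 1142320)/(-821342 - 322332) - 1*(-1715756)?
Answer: 1962265468799/1143674 ≈ 1.7158e+6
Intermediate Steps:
((6533 - 1*1090108) + 1142320)/(-821342 - 322332) - 1*(-1715756) = ((6533 - 1090108) + 1142320)/(-1143674) + 1715756 = (-1083575 + 1142320)*(-1/1143674) + 1715756 = 58745*(-1/1143674) + 1715756 = -58745/1143674 + 1715756 = 1962265468799/1143674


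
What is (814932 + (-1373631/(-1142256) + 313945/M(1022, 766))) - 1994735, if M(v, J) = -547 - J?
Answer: -589934751981067/499927376 ≈ -1.1800e+6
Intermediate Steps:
(814932 + (-1373631/(-1142256) + 313945/M(1022, 766))) - 1994735 = (814932 + (-1373631/(-1142256) + 313945/(-547 - 1*766))) - 1994735 = (814932 + (-1373631*(-1/1142256) + 313945/(-547 - 766))) - 1994735 = (814932 + (457877/380752 + 313945/(-1313))) - 1994735 = (814932 + (457877/380752 + 313945*(-1/1313))) - 1994735 = (814932 + (457877/380752 - 313945/1313)) - 1994735 = (814932 - 118933994139/499927376) - 1994735 = 407287882384293/499927376 - 1994735 = -589934751981067/499927376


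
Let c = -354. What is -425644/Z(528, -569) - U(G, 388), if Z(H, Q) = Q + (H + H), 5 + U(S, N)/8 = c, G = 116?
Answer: 973020/487 ≈ 1998.0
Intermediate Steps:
U(S, N) = -2872 (U(S, N) = -40 + 8*(-354) = -40 - 2832 = -2872)
Z(H, Q) = Q + 2*H
-425644/Z(528, -569) - U(G, 388) = -425644/(-569 + 2*528) - 1*(-2872) = -425644/(-569 + 1056) + 2872 = -425644/487 + 2872 = 973020/487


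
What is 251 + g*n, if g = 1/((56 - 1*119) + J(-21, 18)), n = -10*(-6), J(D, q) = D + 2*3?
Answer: 3253/13 ≈ 250.23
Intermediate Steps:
J(D, q) = 6 + D (J(D, q) = D + 6 = 6 + D)
n = 60
g = -1/78 (g = 1/((56 - 1*119) + (6 - 21)) = 1/((56 - 119) - 15) = 1/(-63 - 15) = 1/(-78) = -1/78 ≈ -0.012821)
251 + g*n = 251 - 1/78*60 = 251 - 10/13 = 3253/13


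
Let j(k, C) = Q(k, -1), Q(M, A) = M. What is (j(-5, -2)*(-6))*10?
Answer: 300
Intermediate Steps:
j(k, C) = k
(j(-5, -2)*(-6))*10 = -5*(-6)*10 = 30*10 = 300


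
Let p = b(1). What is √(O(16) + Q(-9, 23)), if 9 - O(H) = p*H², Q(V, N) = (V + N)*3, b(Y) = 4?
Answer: I*√973 ≈ 31.193*I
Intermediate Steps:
p = 4
Q(V, N) = 3*N + 3*V (Q(V, N) = (N + V)*3 = 3*N + 3*V)
O(H) = 9 - 4*H²
√(O(16) + Q(-9, 23)) = √((9 - 4*16²) + (3*23 + 3*(-9))) = √((9 - 4*256) + (69 - 27)) = √((9 - 1024) + 42) = √(-1015 + 42) = √(-973) = I*√973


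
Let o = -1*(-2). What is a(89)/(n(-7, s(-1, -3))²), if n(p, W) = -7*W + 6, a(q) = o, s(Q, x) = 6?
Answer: 1/648 ≈ 0.0015432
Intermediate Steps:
o = 2
a(q) = 2
n(p, W) = 6 - 7*W
a(89)/(n(-7, s(-1, -3))²) = 2/((6 - 7*6)²) = 2/((6 - 42)²) = 2/((-36)²) = 2/1296 = 2*(1/1296) = 1/648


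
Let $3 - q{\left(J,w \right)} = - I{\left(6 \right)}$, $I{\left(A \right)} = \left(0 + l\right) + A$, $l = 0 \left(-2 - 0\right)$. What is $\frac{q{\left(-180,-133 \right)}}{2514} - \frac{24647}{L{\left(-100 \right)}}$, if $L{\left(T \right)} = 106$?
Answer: $- \frac{5163467}{22207} \approx -232.52$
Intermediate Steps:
$l = 0$ ($l = 0 \left(-2 + 0\right) = 0 \left(-2\right) = 0$)
$I{\left(A \right)} = A$ ($I{\left(A \right)} = \left(0 + 0\right) + A = 0 + A = A$)
$q{\left(J,w \right)} = 9$ ($q{\left(J,w \right)} = 3 - \left(-1\right) 6 = 3 - -6 = 3 + 6 = 9$)
$\frac{q{\left(-180,-133 \right)}}{2514} - \frac{24647}{L{\left(-100 \right)}} = \frac{9}{2514} - \frac{24647}{106} = 9 \cdot \frac{1}{2514} - \frac{24647}{106} = \frac{3}{838} - \frac{24647}{106} = - \frac{5163467}{22207}$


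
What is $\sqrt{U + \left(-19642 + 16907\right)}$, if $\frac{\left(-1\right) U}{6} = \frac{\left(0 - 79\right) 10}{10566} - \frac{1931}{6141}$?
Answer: $\frac{i \sqrt{35509188582590511}}{3604767} \approx 52.275 i$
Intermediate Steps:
$U = \frac{8418112}{3604767}$ ($U = - 6 \left(\frac{\left(0 - 79\right) 10}{10566} - \frac{1931}{6141}\right) = - 6 \left(\left(-79\right) 10 \cdot \frac{1}{10566} - \frac{1931}{6141}\right) = - 6 \left(\left(-790\right) \frac{1}{10566} - \frac{1931}{6141}\right) = - 6 \left(- \frac{395}{5283} - \frac{1931}{6141}\right) = \left(-6\right) \left(- \frac{4209056}{10814301}\right) = \frac{8418112}{3604767} \approx 2.3353$)
$\sqrt{U + \left(-19642 + 16907\right)} = \sqrt{\frac{8418112}{3604767} + \left(-19642 + 16907\right)} = \sqrt{\frac{8418112}{3604767} - 2735} = \sqrt{- \frac{9850619633}{3604767}} = \frac{i \sqrt{35509188582590511}}{3604767}$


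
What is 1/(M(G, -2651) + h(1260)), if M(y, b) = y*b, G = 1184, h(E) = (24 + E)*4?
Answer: -1/3133648 ≈ -3.1912e-7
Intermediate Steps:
h(E) = 96 + 4*E
M(y, b) = b*y
1/(M(G, -2651) + h(1260)) = 1/(-2651*1184 + (96 + 4*1260)) = 1/(-3138784 + (96 + 5040)) = 1/(-3138784 + 5136) = 1/(-3133648) = -1/3133648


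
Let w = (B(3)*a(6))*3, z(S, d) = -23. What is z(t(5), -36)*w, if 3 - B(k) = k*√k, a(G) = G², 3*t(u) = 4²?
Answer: -7452 + 7452*√3 ≈ 5455.2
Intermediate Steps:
t(u) = 16/3 (t(u) = (⅓)*4² = (⅓)*16 = 16/3)
B(k) = 3 - k^(3/2) (B(k) = 3 - k*√k = 3 - k^(3/2))
w = 324 - 324*√3 (w = ((3 - 3^(3/2))*6²)*3 = ((3 - 3*√3)*36)*3 = (108 - 108*√3)*3 = 324 - 324*√3 ≈ -237.18)
z(t(5), -36)*w = -23*(324 - 324*√3) = -7452 + 7452*√3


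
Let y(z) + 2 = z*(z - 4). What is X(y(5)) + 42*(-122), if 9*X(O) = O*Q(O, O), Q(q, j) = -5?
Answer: -15377/3 ≈ -5125.7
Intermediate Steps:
y(z) = -2 + z*(-4 + z) (y(z) = -2 + z*(z - 4) = -2 + z*(-4 + z))
X(O) = -5*O/9 (X(O) = (O*(-5))/9 = (-5*O)/9 = -5*O/9)
X(y(5)) + 42*(-122) = -5*(-2 + 5**2 - 4*5)/9 + 42*(-122) = -5*(-2 + 25 - 20)/9 - 5124 = -5/9*3 - 5124 = -5/3 - 5124 = -15377/3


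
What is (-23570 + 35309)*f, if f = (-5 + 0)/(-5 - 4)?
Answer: 19565/3 ≈ 6521.7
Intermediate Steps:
f = 5/9 (f = -5/(-9) = -5*(-1/9) = 5/9 ≈ 0.55556)
(-23570 + 35309)*f = (-23570 + 35309)*(5/9) = 11739*(5/9) = 19565/3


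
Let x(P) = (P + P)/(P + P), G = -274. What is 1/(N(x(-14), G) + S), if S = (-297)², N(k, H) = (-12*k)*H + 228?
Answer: 1/91725 ≈ 1.0902e-5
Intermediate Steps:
x(P) = 1 (x(P) = (2*P)/((2*P)) = (2*P)*(1/(2*P)) = 1)
N(k, H) = 228 - 12*H*k (N(k, H) = -12*H*k + 228 = 228 - 12*H*k)
S = 88209
1/(N(x(-14), G) + S) = 1/((228 - 12*(-274)*1) + 88209) = 1/((228 + 3288) + 88209) = 1/(3516 + 88209) = 1/91725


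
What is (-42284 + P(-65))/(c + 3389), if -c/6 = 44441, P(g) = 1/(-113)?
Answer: 4778093/29748041 ≈ 0.16062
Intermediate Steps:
P(g) = -1/113
c = -266646 (c = -6*44441 = -266646)
(-42284 + P(-65))/(c + 3389) = (-42284 - 1/113)/(-266646 + 3389) = -4778093/113/(-263257) = -4778093/113*(-1/263257) = 4778093/29748041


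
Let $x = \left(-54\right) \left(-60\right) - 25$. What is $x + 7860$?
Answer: $11075$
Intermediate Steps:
$x = 3215$ ($x = 3240 - 25 = 3215$)
$x + 7860 = 3215 + 7860 = 11075$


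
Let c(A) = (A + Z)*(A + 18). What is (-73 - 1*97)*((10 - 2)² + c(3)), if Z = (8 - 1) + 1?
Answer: -50150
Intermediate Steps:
Z = 8 (Z = 7 + 1 = 8)
c(A) = (8 + A)*(18 + A) (c(A) = (A + 8)*(A + 18) = (8 + A)*(18 + A))
(-73 - 1*97)*((10 - 2)² + c(3)) = (-73 - 1*97)*((10 - 2)² + (144 + 3² + 26*3)) = (-73 - 97)*(8² + (144 + 9 + 78)) = -170*(64 + 231) = -170*295 = -50150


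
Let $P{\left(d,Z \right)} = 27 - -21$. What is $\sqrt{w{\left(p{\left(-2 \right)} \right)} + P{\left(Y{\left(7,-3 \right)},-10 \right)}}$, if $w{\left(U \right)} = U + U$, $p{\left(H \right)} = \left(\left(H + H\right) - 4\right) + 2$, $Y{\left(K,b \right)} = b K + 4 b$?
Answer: $6$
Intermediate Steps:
$Y{\left(K,b \right)} = 4 b + K b$ ($Y{\left(K,b \right)} = K b + 4 b = 4 b + K b$)
$p{\left(H \right)} = -2 + 2 H$ ($p{\left(H \right)} = \left(2 H - 4\right) + 2 = \left(-4 + 2 H\right) + 2 = -2 + 2 H$)
$w{\left(U \right)} = 2 U$
$P{\left(d,Z \right)} = 48$ ($P{\left(d,Z \right)} = 27 + 21 = 48$)
$\sqrt{w{\left(p{\left(-2 \right)} \right)} + P{\left(Y{\left(7,-3 \right)},-10 \right)}} = \sqrt{2 \left(-2 + 2 \left(-2\right)\right) + 48} = \sqrt{2 \left(-2 - 4\right) + 48} = \sqrt{2 \left(-6\right) + 48} = \sqrt{-12 + 48} = \sqrt{36} = 6$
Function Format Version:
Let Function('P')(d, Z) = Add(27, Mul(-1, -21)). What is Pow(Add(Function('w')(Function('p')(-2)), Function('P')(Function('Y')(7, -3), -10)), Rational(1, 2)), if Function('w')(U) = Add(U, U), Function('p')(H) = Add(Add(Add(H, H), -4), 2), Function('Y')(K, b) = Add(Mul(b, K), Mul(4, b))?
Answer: 6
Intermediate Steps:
Function('Y')(K, b) = Add(Mul(4, b), Mul(K, b)) (Function('Y')(K, b) = Add(Mul(K, b), Mul(4, b)) = Add(Mul(4, b), Mul(K, b)))
Function('p')(H) = Add(-2, Mul(2, H)) (Function('p')(H) = Add(Add(Mul(2, H), -4), 2) = Add(Add(-4, Mul(2, H)), 2) = Add(-2, Mul(2, H)))
Function('w')(U) = Mul(2, U)
Function('P')(d, Z) = 48 (Function('P')(d, Z) = Add(27, 21) = 48)
Pow(Add(Function('w')(Function('p')(-2)), Function('P')(Function('Y')(7, -3), -10)), Rational(1, 2)) = Pow(Add(Mul(2, Add(-2, Mul(2, -2))), 48), Rational(1, 2)) = Pow(Add(Mul(2, Add(-2, -4)), 48), Rational(1, 2)) = Pow(Add(Mul(2, -6), 48), Rational(1, 2)) = Pow(Add(-12, 48), Rational(1, 2)) = Pow(36, Rational(1, 2)) = 6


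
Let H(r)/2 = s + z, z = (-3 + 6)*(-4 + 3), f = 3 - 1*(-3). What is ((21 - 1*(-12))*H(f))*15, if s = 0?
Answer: -2970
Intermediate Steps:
f = 6 (f = 3 + 3 = 6)
z = -3 (z = 3*(-1) = -3)
H(r) = -6 (H(r) = 2*(0 - 3) = 2*(-3) = -6)
((21 - 1*(-12))*H(f))*15 = ((21 - 1*(-12))*(-6))*15 = ((21 + 12)*(-6))*15 = (33*(-6))*15 = -198*15 = -2970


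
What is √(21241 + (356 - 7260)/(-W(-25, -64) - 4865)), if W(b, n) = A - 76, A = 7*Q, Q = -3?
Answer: √1886414351/298 ≈ 145.75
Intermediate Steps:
A = -21 (A = 7*(-3) = -21)
W(b, n) = -97 (W(b, n) = -21 - 76 = -97)
√(21241 + (356 - 7260)/(-W(-25, -64) - 4865)) = √(21241 + (356 - 7260)/(-1*(-97) - 4865)) = √(21241 - 6904/(97 - 4865)) = √(21241 - 6904/(-4768)) = √(21241 - 6904*(-1/4768)) = √(21241 + 863/596) = √(12660499/596) = √1886414351/298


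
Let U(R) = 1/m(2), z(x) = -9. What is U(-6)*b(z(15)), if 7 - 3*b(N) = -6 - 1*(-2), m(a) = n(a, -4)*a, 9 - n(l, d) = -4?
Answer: 11/78 ≈ 0.14103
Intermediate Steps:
n(l, d) = 13 (n(l, d) = 9 - 1*(-4) = 9 + 4 = 13)
m(a) = 13*a
U(R) = 1/26 (U(R) = 1/(13*2) = 1/26)
b(N) = 11/3 (b(N) = 7/3 - (-6 - 1*(-2))/3 = 7/3 - (-6 + 2)/3 = 7/3 - ⅓*(-4) = 7/3 + 4/3 = 11/3)
U(-6)*b(z(15)) = (1/26)*(11/3) = 11/78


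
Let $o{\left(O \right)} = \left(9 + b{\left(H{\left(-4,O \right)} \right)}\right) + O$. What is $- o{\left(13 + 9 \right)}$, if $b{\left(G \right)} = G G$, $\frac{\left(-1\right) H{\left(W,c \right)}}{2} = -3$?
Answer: $-67$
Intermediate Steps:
$H{\left(W,c \right)} = 6$ ($H{\left(W,c \right)} = \left(-2\right) \left(-3\right) = 6$)
$b{\left(G \right)} = G^{2}$
$o{\left(O \right)} = 45 + O$ ($o{\left(O \right)} = \left(9 + 6^{2}\right) + O = \left(9 + 36\right) + O = 45 + O$)
$- o{\left(13 + 9 \right)} = - (45 + \left(13 + 9\right)) = - (45 + 22) = \left(-1\right) 67 = -67$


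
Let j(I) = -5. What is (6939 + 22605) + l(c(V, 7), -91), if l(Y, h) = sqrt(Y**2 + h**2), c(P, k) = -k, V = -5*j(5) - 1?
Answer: 29544 + 7*sqrt(170) ≈ 29635.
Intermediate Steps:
V = 24 (V = -5*(-5) - 1 = 25 - 1 = 24)
(6939 + 22605) + l(c(V, 7), -91) = (6939 + 22605) + sqrt((-1*7)**2 + (-91)**2) = 29544 + sqrt((-7)**2 + 8281) = 29544 + sqrt(49 + 8281) = 29544 + sqrt(8330) = 29544 + 7*sqrt(170)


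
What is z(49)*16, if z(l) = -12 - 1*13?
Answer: -400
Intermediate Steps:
z(l) = -25 (z(l) = -12 - 13 = -25)
z(49)*16 = -25*16 = -400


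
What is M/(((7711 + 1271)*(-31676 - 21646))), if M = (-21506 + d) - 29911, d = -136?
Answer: 51553/478938204 ≈ 0.00010764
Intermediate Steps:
M = -51553 (M = (-21506 - 136) - 29911 = -21642 - 29911 = -51553)
M/(((7711 + 1271)*(-31676 - 21646))) = -51553*1/((-31676 - 21646)*(7711 + 1271)) = -51553/(8982*(-53322)) = -51553/(-478938204) = -51553*(-1/478938204) = 51553/478938204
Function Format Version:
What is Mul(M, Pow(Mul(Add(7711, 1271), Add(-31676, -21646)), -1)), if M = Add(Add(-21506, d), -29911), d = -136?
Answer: Rational(51553, 478938204) ≈ 0.00010764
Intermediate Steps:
M = -51553 (M = Add(Add(-21506, -136), -29911) = Add(-21642, -29911) = -51553)
Mul(M, Pow(Mul(Add(7711, 1271), Add(-31676, -21646)), -1)) = Mul(-51553, Pow(Mul(Add(7711, 1271), Add(-31676, -21646)), -1)) = Mul(-51553, Pow(Mul(8982, -53322), -1)) = Mul(-51553, Pow(-478938204, -1)) = Mul(-51553, Rational(-1, 478938204)) = Rational(51553, 478938204)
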